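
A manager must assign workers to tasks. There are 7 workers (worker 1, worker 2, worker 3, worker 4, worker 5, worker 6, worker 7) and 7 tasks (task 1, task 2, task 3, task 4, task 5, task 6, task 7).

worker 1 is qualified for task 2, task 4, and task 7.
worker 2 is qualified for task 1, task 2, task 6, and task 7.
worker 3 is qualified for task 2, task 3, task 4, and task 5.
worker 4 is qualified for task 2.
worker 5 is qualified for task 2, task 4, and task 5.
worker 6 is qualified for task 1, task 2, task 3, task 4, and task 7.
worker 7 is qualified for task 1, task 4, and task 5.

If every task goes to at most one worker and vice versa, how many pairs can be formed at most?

7

A valid assignment of size 7: worker 1-task 7, worker 2-task 6, worker 3-task 3, worker 4-task 2, worker 5-task 5, worker 6-task 4, worker 7-task 1.
This saturates every worker, so 7 is the maximum.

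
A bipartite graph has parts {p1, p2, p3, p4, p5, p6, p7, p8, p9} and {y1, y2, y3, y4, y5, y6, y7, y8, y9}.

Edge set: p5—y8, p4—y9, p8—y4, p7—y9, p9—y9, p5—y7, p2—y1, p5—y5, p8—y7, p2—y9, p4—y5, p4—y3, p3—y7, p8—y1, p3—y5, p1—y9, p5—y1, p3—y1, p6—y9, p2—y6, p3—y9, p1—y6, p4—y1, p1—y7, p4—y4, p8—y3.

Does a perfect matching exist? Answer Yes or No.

No

The set {p6, p7, p9} has only 1 neighbour ({y9}), so by Hall's theorem at most 7 of the 9 left vertices can be matched.
Hence no matching covers every left vertex.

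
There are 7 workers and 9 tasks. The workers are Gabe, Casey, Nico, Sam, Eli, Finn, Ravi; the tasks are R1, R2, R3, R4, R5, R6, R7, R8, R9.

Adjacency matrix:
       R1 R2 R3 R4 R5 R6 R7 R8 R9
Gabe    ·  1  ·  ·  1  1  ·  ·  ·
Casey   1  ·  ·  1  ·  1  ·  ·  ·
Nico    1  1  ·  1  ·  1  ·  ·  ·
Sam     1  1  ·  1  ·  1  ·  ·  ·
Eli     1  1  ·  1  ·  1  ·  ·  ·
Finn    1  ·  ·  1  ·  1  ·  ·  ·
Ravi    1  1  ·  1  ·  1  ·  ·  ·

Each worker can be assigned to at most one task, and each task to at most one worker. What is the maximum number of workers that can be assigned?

One maximum matching: Gabe–R5, Casey–R1, Nico–R2, Sam–R6, Eli–R4.
The set {Casey, Nico, Sam, Eli, Finn, Ravi} has only 4 neighbours ({R1, R2, R4, R6}), so by Hall's theorem at most 5 of the 7 workers can be matched.

5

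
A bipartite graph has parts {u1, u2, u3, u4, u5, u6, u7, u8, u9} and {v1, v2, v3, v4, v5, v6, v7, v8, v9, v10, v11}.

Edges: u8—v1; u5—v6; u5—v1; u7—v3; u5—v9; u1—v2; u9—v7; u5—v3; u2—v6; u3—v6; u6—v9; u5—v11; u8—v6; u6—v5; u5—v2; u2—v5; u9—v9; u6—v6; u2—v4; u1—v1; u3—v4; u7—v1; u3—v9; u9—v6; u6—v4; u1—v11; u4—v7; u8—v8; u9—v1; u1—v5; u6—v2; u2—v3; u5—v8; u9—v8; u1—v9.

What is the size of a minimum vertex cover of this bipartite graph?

A maximum matching has 9 edges (e.g. u1–v2, u2–v4, u3–v9, u4–v7, u5–v11, u6–v5, u7–v3, u8–v1, u9–v6).
By König's theorem the minimum vertex cover has the same size. One such cover is {u1, u2, u3, u4, u5, u6, u7, u8, u9}.

9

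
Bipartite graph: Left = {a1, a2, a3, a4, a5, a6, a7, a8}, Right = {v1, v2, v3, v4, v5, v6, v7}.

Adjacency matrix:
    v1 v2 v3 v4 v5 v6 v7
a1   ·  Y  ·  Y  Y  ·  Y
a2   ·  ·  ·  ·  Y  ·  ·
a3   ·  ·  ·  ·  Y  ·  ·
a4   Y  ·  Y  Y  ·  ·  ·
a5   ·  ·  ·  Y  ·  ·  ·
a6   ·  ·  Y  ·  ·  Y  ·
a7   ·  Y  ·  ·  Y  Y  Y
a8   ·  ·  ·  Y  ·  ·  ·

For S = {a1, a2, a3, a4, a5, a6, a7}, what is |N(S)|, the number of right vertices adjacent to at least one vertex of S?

7

The union of neighbours of {a1, a2, a3, a4, a5, a6, a7} is {v1, v2, v3, v4, v5, v6, v7}, which has 7 elements.
Since |N(S)| = 7 ≥ |S| = 7, Hall's condition holds for this subset.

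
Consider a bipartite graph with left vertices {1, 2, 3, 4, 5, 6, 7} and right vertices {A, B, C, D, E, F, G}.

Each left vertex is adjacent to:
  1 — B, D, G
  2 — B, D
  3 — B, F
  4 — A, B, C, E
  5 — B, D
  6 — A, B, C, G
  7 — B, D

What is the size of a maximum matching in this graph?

6

A valid assignment of size 6: 1-G, 2-D, 3-F, 4-E, 5-B, 6-C.
The set {2, 5, 7} has only 2 neighbours ({B, D}), so by Hall's theorem at most 6 of the 7 left vertices can be matched.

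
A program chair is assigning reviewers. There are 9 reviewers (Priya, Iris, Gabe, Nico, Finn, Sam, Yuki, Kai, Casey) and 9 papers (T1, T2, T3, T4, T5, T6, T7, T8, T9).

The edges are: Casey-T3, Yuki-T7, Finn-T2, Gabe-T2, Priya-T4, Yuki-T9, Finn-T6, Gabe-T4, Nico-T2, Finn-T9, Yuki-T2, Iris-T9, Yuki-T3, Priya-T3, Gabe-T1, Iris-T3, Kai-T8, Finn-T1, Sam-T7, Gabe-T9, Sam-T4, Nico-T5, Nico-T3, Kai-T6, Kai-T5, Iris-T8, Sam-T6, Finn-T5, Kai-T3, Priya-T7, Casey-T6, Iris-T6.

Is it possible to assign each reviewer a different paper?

Yes

A valid assignment of size 9: Priya→T4, Iris→T8, Gabe→T2, Nico→T3, Finn→T1, Sam→T7, Yuki→T9, Kai→T5, Casey→T6.
All 9 reviewers are covered.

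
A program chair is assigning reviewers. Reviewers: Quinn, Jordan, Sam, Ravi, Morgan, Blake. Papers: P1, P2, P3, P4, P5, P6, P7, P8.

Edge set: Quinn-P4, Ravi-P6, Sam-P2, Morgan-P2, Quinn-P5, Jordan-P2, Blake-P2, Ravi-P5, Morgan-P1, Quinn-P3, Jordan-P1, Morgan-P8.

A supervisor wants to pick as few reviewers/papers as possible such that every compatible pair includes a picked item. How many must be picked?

5

{Quinn, Jordan, Ravi, Morgan, P2} is a vertex cover of size 5: every edge has an endpoint in this set.
No smaller cover exists because Quinn–P4, Jordan–P1, Sam–P2, Ravi–P5, Morgan–P8 is a matching of size 5, and a cover must include an endpoint of each of these disjoint edges (König's theorem).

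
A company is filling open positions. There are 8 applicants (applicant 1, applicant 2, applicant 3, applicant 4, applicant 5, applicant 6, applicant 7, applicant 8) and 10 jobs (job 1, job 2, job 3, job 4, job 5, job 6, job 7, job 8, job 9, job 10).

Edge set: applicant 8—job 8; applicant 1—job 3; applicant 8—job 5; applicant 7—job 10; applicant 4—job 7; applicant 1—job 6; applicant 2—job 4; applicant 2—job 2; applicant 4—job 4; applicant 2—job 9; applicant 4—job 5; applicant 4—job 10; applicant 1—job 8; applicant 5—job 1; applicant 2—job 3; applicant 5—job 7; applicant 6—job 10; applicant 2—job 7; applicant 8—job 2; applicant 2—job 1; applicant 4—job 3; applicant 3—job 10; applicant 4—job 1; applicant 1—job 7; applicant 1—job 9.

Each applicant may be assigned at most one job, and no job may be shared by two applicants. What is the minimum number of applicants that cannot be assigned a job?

For example, pair applicant 1-job 7, applicant 2-job 9, applicant 3-job 10, applicant 4-job 5, applicant 5-job 1, applicant 8-job 2.
The set {applicant 3, applicant 6, applicant 7} has only 1 neighbour ({job 10}), so by Hall's theorem at most 6 of the 8 applicants can be matched.
That matches 6 of the 8, leaving 2 unmatched; no matching can do better.

2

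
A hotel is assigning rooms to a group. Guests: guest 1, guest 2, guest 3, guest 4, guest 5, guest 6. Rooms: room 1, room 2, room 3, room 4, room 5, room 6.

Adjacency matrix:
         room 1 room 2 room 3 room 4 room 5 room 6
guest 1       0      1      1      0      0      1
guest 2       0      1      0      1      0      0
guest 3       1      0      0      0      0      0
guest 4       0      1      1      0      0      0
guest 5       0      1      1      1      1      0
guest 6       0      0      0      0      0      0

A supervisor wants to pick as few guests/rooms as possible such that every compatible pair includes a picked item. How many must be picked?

5

A maximum matching has 5 edges (e.g. guest 1–room 6, guest 2–room 4, guest 3–room 1, guest 4–room 3, guest 5–room 5).
By König's theorem the minimum vertex cover has the same size. One such cover is {guest 1, guest 2, guest 3, guest 4, guest 5}.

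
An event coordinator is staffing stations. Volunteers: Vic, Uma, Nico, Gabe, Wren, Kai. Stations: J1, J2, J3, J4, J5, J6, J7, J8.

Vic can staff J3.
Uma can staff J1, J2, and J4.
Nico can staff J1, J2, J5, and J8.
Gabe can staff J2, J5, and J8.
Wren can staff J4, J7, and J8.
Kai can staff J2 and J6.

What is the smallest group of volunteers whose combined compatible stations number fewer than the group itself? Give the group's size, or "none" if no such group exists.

none

A matching saturating every volunteer exists, for instance Vic→J3, Uma→J1, Nico→J8, Gabe→J5, Wren→J7, Kai→J6.
By Hall's marriage theorem, this means |N(S)| ≥ |S| for every subset S, so no violating subset exists.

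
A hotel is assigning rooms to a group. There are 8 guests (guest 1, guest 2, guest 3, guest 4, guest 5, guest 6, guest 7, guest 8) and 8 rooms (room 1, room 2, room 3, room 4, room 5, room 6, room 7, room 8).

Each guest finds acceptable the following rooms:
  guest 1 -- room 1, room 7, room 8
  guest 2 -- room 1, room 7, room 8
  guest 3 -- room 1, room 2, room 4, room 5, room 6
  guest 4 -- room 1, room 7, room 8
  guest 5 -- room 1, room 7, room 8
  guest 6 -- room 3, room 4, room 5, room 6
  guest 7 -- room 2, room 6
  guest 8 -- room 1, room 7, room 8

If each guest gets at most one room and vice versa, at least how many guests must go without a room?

One maximum matching: guest 1→room 1, guest 2→room 8, guest 3→room 4, guest 4→room 7, guest 6→room 3, guest 7→room 6.
The set {guest 1, guest 2, guest 4, guest 5, guest 8} has only 3 neighbours ({room 1, room 7, room 8}), so by Hall's theorem at most 6 of the 8 guests can be matched.
That matches 6 of the 8, leaving 2 unmatched; no matching can do better.

2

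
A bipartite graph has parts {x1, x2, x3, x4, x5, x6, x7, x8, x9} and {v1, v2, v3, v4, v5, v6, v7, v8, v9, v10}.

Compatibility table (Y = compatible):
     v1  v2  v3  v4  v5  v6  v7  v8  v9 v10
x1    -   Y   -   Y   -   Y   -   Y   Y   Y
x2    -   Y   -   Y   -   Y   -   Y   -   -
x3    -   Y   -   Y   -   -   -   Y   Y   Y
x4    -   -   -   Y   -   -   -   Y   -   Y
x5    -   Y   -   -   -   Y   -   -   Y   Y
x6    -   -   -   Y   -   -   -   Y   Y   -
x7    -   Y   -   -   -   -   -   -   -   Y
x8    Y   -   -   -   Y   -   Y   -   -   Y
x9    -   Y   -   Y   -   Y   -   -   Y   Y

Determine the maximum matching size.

7

One maximum matching: x1-v8, x2-v6, x3-v2, x4-v10, x5-v9, x6-v4, x8-v7.
The set {x1, x2, x3, x4, x5, x6, x7, x9} has only 6 neighbours ({v10, v2, v4, v6, v8, v9}), so by Hall's theorem at most 7 of the 9 left vertices can be matched.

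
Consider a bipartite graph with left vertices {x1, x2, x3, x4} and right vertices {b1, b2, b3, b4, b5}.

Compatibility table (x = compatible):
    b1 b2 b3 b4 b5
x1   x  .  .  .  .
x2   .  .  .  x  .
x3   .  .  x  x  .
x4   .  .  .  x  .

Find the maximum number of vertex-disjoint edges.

One maximum matching: x1-b1, x2-b4, x3-b3.
The set {x2, x4} has only 1 neighbour ({b4}), so by Hall's theorem at most 3 of the 4 left vertices can be matched.

3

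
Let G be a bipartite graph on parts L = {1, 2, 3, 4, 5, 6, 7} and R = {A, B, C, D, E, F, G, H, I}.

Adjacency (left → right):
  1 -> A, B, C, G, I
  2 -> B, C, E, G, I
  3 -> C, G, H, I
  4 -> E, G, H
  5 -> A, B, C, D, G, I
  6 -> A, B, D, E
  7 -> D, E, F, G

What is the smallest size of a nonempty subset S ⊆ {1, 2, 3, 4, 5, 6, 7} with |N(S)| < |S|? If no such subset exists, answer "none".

A matching saturating every left vertex exists, for instance 1→B, 2→G, 3→C, 4→H, 5→A, 6→D, 7→E.
By Hall's marriage theorem, this means |N(S)| ≥ |S| for every subset S, so no violating subset exists.

none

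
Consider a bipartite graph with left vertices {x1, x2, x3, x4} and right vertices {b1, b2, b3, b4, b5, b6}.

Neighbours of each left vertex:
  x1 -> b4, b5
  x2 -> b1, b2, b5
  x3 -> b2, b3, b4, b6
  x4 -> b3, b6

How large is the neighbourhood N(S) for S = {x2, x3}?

6

The union of neighbours of {x2, x3} is {b1, b2, b3, b4, b5, b6}, which has 6 elements.
Since |N(S)| = 6 ≥ |S| = 2, Hall's condition holds for this subset.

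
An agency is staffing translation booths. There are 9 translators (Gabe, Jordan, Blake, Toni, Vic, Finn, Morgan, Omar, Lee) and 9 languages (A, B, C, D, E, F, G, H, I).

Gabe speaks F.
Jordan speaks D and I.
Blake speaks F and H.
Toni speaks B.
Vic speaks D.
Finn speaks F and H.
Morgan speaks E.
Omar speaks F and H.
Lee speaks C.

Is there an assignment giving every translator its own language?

The set {Gabe, Blake, Finn, Omar} has only 2 neighbours ({F, H}), so by Hall's theorem at most 7 of the 9 translators can be matched.
Hence no matching covers every translator.

No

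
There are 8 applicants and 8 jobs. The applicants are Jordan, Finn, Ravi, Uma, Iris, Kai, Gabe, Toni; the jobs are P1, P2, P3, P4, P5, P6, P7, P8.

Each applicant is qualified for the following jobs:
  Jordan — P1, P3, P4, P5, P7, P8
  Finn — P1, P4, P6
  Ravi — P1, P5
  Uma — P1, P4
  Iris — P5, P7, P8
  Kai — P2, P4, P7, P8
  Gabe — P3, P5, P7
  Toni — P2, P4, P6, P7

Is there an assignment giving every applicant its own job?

For example, pair Jordan–P3, Finn–P6, Ravi–P1, Uma–P4, Iris–P8, Kai–P2, Gabe–P5, Toni–P7.
Every applicant is matched, so this is a perfect matching.

Yes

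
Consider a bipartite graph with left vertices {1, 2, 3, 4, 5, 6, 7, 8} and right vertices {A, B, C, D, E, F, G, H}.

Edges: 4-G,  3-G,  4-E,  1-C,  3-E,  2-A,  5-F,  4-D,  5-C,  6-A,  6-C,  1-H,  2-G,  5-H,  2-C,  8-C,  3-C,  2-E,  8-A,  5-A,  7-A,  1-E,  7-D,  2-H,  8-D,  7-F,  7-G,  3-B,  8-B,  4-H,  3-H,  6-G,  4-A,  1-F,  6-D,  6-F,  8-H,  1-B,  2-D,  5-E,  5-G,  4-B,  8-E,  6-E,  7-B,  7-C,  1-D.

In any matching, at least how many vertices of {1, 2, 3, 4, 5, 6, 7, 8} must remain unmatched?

0

For example, pair 1-F, 2-C, 3-E, 4-D, 5-H, 6-G, 7-B, 8-A.
This saturates every left vertex, so 8 is the maximum.
That matches 8 of the 8, leaving 0 unmatched; no matching can do better.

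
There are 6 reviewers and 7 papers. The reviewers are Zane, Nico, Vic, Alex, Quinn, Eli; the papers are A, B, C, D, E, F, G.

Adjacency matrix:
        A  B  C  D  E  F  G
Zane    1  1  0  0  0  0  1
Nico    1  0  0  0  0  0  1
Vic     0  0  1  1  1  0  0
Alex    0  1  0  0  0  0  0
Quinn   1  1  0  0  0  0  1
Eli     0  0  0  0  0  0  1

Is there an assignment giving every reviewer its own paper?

The set {Zane, Nico, Alex, Quinn, Eli} has only 3 neighbours ({A, B, G}), so by Hall's theorem at most 4 of the 6 reviewers can be matched.
Hence no matching covers every reviewer.

No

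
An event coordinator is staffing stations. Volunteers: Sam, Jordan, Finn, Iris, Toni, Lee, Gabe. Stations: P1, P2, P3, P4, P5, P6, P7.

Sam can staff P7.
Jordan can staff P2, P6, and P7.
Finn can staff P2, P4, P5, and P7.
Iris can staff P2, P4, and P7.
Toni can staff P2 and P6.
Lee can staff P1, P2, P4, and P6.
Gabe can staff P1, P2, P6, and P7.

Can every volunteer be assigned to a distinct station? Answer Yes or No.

No

The set {Sam, Jordan, Iris, Toni, Lee, Gabe} has only 5 neighbours ({P1, P2, P4, P6, P7}), so by Hall's theorem at most 6 of the 7 volunteers can be matched.
Hence no matching covers every volunteer.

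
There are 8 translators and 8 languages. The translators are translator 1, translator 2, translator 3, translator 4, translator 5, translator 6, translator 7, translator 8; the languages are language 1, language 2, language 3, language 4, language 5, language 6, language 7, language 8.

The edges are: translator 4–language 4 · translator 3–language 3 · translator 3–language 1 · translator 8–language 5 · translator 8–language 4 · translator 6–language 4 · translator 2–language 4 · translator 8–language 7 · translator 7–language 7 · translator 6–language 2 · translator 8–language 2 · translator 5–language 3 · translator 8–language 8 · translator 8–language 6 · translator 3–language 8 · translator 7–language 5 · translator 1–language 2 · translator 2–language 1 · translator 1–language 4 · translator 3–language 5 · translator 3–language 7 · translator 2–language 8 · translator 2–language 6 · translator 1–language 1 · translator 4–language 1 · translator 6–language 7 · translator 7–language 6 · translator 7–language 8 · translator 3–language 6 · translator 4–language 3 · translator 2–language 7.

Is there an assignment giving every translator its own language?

Yes

For example, pair translator 1→language 1, translator 2→language 8, translator 3→language 5, translator 4→language 4, translator 5→language 3, translator 6→language 7, translator 7→language 6, translator 8→language 2.
All 8 translators are covered.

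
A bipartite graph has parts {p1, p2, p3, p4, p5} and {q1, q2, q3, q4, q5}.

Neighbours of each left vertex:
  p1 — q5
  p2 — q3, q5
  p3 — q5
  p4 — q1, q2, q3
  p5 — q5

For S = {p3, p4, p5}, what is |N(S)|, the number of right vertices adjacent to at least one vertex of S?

The union of neighbours of {p3, p4, p5} is {q1, q2, q3, q5}, which has 4 elements.
Since |N(S)| = 4 ≥ |S| = 3, Hall's condition holds for this subset.

4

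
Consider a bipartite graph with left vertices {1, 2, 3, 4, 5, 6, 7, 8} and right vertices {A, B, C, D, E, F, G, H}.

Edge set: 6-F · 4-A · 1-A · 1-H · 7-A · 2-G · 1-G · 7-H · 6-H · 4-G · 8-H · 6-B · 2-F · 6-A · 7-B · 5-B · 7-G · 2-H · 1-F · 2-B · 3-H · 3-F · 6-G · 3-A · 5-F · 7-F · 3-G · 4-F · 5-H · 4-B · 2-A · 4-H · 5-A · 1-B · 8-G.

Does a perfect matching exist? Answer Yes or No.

The set {1, 2, 3, 4, 5, 6, 7, 8} has only 5 neighbours ({A, B, F, G, H}), so by Hall's theorem at most 5 of the 8 left vertices can be matched.
Hence no matching covers every left vertex.

No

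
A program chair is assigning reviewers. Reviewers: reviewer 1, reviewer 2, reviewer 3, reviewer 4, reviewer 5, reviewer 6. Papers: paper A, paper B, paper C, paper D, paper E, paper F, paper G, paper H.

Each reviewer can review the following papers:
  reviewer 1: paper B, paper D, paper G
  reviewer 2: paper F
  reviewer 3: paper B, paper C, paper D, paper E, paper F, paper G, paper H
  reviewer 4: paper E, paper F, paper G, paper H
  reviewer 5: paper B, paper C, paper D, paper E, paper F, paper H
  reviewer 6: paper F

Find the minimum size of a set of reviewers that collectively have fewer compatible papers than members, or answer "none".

2

Take S = {reviewer 2, reviewer 6}. Its neighbourhood is {paper F}, so |N(S)| = 1 < |S| = 2.
No single vertex violates Hall's condition since each has at least one neighbour, so 2 is the minimum.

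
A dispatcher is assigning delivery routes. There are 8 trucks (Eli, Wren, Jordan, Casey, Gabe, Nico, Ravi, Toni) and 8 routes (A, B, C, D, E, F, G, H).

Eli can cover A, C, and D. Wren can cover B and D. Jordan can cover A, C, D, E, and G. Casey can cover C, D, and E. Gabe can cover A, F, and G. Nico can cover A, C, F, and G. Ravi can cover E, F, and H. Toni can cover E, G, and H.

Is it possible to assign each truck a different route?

Yes

For example, pair Eli–D, Wren–B, Jordan–A, Casey–C, Gabe–G, Nico–F, Ravi–H, Toni–E.
Every truck is matched, so this is a perfect matching.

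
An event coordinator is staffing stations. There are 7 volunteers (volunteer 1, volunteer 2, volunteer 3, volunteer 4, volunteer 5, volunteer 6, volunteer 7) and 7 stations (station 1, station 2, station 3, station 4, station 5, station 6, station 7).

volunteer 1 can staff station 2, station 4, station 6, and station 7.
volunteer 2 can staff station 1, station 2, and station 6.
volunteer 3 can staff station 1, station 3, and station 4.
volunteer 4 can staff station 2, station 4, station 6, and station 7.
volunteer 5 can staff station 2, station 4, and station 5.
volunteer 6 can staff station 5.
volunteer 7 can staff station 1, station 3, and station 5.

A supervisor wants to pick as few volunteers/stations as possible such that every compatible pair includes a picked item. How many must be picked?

{volunteer 1, volunteer 2, volunteer 3, volunteer 4, volunteer 5, volunteer 6, volunteer 7} is a vertex cover of size 7: every edge has an endpoint in this set.
No smaller cover exists because volunteer 1–station 7, volunteer 2–station 2, volunteer 3–station 3, volunteer 4–station 6, volunteer 5–station 4, volunteer 6–station 5, volunteer 7–station 1 is a matching of size 7, and a cover must include an endpoint of each of these disjoint edges (König's theorem).

7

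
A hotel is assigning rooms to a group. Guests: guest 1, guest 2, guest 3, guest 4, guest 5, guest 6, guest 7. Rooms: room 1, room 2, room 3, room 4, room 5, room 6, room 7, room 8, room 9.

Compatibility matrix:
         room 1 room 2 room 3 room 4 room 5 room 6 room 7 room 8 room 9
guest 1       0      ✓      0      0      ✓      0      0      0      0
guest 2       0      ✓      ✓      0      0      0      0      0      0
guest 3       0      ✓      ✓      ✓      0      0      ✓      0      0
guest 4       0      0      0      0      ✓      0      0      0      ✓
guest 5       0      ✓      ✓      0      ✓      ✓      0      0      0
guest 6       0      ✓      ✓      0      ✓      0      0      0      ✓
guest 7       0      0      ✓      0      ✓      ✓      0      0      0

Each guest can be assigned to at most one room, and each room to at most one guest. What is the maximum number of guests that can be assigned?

6

One maximum matching: guest 1-room 5, guest 2-room 2, guest 3-room 7, guest 4-room 9, guest 5-room 6, guest 6-room 3.
The set {guest 1, guest 2, guest 4, guest 5, guest 6, guest 7} has only 5 neighbours ({room 2, room 3, room 5, room 6, room 9}), so by Hall's theorem at most 6 of the 7 guests can be matched.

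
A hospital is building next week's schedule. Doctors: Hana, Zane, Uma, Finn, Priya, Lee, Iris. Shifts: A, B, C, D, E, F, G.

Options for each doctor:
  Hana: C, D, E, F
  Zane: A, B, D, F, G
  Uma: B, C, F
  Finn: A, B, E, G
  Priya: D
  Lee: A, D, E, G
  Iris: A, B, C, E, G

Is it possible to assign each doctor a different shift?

Yes

For example, pair Hana-C, Zane-A, Uma-F, Finn-B, Priya-D, Lee-E, Iris-G.
All 7 doctors are covered.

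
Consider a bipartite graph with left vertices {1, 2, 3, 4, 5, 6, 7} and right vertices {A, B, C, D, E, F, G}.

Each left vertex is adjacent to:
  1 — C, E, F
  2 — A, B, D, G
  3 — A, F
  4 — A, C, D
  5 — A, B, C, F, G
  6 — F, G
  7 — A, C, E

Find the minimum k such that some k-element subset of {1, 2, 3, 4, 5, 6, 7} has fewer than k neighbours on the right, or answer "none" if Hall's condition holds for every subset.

A matching saturating every left vertex exists, for instance 1→C, 2→B, 3→A, 4→D, 5→G, 6→F, 7→E.
By Hall's marriage theorem, this means |N(S)| ≥ |S| for every subset S, so no violating subset exists.

none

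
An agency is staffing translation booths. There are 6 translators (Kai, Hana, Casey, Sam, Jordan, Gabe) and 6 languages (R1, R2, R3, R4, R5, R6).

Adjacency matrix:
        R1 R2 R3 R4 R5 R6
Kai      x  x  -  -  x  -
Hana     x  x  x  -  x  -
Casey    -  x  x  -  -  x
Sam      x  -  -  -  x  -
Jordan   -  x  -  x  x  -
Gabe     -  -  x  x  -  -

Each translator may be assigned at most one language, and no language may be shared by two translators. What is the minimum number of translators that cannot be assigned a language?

0

One maximum matching: Kai-R2, Hana-R3, Casey-R6, Sam-R1, Jordan-R5, Gabe-R4.
All 6 translators are matched, so no larger matching exists.
That matches 6 of the 6, leaving 0 unmatched; no matching can do better.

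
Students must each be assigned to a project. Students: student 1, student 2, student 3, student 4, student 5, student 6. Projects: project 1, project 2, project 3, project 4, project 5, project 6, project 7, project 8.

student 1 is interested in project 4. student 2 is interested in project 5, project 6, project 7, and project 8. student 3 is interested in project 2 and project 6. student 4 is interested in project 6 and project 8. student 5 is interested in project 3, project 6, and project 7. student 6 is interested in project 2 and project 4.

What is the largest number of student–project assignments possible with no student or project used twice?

6

One maximum matching: student 1→project 4, student 2→project 7, student 3→project 6, student 4→project 8, student 5→project 3, student 6→project 2.
All 6 students are matched, so no larger matching exists.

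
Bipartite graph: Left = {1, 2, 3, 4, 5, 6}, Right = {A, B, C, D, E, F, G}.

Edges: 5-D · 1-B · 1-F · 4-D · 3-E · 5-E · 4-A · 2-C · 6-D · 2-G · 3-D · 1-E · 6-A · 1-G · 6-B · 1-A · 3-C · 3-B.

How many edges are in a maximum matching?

A valid assignment of size 6: 1→G, 2→C, 3→E, 4→A, 5→D, 6→B.
All 6 left vertices are matched, so no larger matching exists.

6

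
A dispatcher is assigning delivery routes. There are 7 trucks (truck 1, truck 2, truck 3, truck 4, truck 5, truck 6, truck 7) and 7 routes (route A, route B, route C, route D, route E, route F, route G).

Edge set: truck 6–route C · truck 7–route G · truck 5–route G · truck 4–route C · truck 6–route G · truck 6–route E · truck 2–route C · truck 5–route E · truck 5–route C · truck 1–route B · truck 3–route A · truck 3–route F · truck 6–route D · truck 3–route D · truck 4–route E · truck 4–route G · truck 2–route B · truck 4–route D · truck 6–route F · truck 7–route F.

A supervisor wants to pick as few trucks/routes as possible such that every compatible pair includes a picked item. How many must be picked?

7

A maximum matching has 7 edges (e.g. truck 1–route B, truck 2–route C, truck 3–route A, truck 4–route D, truck 5–route G, truck 6–route E, truck 7–route F).
By König's theorem the minimum vertex cover has the same size. One such cover is {truck 1, truck 2, truck 3, truck 4, truck 5, truck 6, truck 7}.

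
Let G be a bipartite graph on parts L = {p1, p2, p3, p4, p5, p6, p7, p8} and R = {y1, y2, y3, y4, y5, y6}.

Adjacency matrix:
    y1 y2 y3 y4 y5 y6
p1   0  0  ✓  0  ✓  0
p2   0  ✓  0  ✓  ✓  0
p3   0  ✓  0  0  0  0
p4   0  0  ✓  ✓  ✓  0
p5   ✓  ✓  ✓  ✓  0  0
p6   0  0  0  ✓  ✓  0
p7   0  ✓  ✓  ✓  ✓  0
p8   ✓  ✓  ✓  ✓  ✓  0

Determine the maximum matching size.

5

For example, pair p1–y5, p2–y4, p3–y2, p4–y3, p5–y1.
The set {p1, p2, p3, p4, p5, p6, p7, p8} has only 5 neighbours ({y1, y2, y3, y4, y5}), so by Hall's theorem at most 5 of the 8 left vertices can be matched.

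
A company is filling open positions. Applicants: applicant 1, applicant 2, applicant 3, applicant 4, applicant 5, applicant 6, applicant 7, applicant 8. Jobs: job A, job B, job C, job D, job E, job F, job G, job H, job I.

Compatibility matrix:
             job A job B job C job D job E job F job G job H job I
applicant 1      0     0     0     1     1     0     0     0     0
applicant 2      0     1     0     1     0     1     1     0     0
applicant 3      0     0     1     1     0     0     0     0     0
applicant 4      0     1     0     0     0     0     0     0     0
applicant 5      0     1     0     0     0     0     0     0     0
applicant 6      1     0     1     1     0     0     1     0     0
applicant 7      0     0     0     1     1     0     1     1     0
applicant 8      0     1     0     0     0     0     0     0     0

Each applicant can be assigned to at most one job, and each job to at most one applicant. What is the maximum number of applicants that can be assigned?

6

A valid assignment of size 6: applicant 1-job E, applicant 2-job F, applicant 3-job D, applicant 4-job B, applicant 6-job A, applicant 7-job G.
The set {applicant 4, applicant 5, applicant 8} has only 1 neighbour ({job B}), so by Hall's theorem at most 6 of the 8 applicants can be matched.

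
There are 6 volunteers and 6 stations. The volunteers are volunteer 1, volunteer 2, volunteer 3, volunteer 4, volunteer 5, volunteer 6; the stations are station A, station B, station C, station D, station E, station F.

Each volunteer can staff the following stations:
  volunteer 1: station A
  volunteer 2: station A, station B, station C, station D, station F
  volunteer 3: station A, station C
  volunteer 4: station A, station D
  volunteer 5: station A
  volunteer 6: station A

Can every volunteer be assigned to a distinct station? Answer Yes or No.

The set {volunteer 1, volunteer 5, volunteer 6} has only 1 neighbour ({station A}), so by Hall's theorem at most 4 of the 6 volunteers can be matched.
Hence no matching covers every volunteer.

No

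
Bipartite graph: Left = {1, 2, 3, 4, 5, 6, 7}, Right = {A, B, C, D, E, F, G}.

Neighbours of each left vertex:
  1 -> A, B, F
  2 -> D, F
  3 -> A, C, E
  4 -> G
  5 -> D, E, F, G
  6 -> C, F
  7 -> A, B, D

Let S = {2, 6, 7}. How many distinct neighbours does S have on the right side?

5

The union of neighbours of {2, 6, 7} is {A, B, C, D, F}, which has 5 elements.
Since |N(S)| = 5 ≥ |S| = 3, Hall's condition holds for this subset.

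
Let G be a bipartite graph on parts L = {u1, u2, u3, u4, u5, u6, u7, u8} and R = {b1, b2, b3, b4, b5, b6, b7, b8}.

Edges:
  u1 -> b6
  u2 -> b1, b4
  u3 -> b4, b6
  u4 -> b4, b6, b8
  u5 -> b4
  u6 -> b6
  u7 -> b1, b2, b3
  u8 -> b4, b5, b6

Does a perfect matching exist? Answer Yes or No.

The set {u1, u3, u5, u6} has only 2 neighbours ({b4, b6}), so by Hall's theorem at most 6 of the 8 left vertices can be matched.
Hence no matching covers every left vertex.

No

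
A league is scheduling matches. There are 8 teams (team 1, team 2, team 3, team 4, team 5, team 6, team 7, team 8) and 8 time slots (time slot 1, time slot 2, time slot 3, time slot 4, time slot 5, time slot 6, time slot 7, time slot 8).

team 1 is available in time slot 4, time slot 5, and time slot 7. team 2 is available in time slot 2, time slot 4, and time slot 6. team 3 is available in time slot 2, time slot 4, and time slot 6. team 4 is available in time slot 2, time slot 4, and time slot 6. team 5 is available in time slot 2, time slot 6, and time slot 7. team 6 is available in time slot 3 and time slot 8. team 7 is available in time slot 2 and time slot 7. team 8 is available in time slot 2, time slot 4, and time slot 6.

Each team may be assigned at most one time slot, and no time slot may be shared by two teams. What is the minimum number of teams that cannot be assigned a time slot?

For example, pair team 1→time slot 5, team 2→time slot 6, team 3→time slot 2, team 4→time slot 4, team 5→time slot 7, team 6→time slot 8.
The set {team 2, team 3, team 4, team 5, team 7, team 8} has only 4 neighbours ({time slot 2, time slot 4, time slot 6, time slot 7}), so by Hall's theorem at most 6 of the 8 teams can be matched.
That matches 6 of the 8, leaving 2 unmatched; no matching can do better.

2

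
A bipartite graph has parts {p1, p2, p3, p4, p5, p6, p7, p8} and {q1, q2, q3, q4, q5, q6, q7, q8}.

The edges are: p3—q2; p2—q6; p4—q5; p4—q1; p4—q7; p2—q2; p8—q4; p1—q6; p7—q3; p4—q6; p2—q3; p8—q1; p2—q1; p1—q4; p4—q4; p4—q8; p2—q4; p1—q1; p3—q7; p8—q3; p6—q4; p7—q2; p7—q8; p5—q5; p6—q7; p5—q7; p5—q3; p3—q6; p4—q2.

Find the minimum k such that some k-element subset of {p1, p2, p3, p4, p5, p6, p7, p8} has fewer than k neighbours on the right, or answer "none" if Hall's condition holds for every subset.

none

A matching saturating every left vertex exists, for instance p1→q1, p2→q6, p3→q2, p4→q8, p5→q5, p6→q7, p7→q3, p8→q4.
By Hall's marriage theorem, this means |N(S)| ≥ |S| for every subset S, so no violating subset exists.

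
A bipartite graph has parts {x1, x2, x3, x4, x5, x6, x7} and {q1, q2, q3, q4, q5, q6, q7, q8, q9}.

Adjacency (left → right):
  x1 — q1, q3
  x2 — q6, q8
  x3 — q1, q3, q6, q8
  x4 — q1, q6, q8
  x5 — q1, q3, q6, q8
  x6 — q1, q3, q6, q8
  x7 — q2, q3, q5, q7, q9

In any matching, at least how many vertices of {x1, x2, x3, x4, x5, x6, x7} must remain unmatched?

2

One maximum matching: x1-q1, x2-q8, x3-q3, x4-q6, x7-q9.
The set {x1, x2, x3, x4, x5, x6} has only 4 neighbours ({q1, q3, q6, q8}), so by Hall's theorem at most 5 of the 7 left vertices can be matched.
That matches 5 of the 7, leaving 2 unmatched; no matching can do better.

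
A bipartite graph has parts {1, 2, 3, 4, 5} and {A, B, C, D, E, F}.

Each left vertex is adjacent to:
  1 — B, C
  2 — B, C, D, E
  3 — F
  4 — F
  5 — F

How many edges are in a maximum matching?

3

A valid assignment of size 3: 1–C, 2–B, 3–F.
The set {3, 4, 5} has only 1 neighbour ({F}), so by Hall's theorem at most 3 of the 5 left vertices can be matched.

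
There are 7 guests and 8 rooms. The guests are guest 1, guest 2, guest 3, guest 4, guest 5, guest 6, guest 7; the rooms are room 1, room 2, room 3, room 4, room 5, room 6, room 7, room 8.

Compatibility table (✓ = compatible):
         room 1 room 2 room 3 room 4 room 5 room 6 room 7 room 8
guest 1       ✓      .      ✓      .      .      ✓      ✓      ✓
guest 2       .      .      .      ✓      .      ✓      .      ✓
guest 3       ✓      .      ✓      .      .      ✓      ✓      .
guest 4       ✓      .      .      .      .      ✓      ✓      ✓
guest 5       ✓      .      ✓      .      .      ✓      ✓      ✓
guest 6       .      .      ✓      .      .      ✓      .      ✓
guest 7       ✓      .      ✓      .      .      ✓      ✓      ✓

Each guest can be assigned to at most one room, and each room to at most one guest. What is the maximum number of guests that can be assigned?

A valid assignment of size 6: guest 1-room 8, guest 2-room 4, guest 3-room 1, guest 4-room 7, guest 5-room 6, guest 6-room 3.
The set {guest 1, guest 3, guest 4, guest 5, guest 6, guest 7} has only 5 neighbours ({room 1, room 3, room 6, room 7, room 8}), so by Hall's theorem at most 6 of the 7 guests can be matched.

6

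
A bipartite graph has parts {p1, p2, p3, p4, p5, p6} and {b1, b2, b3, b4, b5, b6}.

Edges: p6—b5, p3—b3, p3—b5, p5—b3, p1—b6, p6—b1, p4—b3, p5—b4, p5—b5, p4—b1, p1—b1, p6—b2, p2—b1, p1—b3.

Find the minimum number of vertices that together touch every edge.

6

The 6 edges p1–b6, p2–b1, p3–b5, p4–b3, p5–b4, p6–b2 form a matching, so any vertex cover needs at least 6 vertices (one per matched edge).
Conversely {p1, p2, p3, p4, p5, p6} meets every edge and has exactly 6 vertices, so 6 is optimal.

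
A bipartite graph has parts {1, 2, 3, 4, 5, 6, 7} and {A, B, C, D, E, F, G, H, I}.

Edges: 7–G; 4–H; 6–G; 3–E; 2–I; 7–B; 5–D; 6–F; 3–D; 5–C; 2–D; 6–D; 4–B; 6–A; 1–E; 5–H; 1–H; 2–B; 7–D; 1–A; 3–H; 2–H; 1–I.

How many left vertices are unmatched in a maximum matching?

One maximum matching: 1-I, 2-D, 3-E, 4-H, 5-C, 6-F, 7-B.
All 7 left vertices are matched, so no larger matching exists.
That matches 7 of the 7, leaving 0 unmatched; no matching can do better.

0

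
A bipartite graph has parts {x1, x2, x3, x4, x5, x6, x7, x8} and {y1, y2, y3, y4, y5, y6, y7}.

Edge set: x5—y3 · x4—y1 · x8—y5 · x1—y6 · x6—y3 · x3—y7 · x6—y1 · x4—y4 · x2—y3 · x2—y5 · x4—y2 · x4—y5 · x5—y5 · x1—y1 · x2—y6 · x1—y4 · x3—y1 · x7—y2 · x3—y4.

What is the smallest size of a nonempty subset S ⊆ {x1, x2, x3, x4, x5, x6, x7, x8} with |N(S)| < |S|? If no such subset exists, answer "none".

7

Take S = {x1, x2, x4, x5, x6, x7, x8}. Its neighbourhood is {y1, y2, y3, y4, y5, y6}, so |N(S)| = 6 < |S| = 7.
Every subset of size less than 7 has at least as many neighbours as members, so 7 is the minimum.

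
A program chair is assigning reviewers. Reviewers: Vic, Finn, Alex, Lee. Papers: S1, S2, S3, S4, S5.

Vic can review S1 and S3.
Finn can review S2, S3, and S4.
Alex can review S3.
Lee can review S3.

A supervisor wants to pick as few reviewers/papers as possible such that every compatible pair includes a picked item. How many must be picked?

3

{Vic, Finn, S3} is a vertex cover of size 3: every edge has an endpoint in this set.
No smaller cover exists because Vic–S1, Finn–S2, Alex–S3 is a matching of size 3, and a cover must include an endpoint of each of these disjoint edges (König's theorem).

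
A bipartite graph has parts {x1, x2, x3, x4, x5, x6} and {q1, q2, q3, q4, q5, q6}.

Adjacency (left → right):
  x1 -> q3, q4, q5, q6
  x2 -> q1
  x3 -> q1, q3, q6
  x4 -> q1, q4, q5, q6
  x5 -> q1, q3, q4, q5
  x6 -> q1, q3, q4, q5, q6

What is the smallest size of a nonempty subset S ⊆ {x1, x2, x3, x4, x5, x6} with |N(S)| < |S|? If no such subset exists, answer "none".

6

Take S = {x1, x2, x3, x4, x5, x6}. Its neighbourhood is {q1, q3, q4, q5, q6}, so |N(S)| = 5 < |S| = 6.
Every subset of size less than 6 has at least as many neighbours as members, so 6 is the minimum.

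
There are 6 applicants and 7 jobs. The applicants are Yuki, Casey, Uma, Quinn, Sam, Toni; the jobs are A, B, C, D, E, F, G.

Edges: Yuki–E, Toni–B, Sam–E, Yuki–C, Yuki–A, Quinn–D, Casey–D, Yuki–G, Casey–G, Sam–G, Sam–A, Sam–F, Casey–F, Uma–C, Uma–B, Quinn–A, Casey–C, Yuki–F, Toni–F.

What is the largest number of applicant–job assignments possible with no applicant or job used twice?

6

A valid assignment of size 6: Yuki–G, Casey–F, Uma–C, Quinn–D, Sam–E, Toni–B.
All 6 applicants are matched, so no larger matching exists.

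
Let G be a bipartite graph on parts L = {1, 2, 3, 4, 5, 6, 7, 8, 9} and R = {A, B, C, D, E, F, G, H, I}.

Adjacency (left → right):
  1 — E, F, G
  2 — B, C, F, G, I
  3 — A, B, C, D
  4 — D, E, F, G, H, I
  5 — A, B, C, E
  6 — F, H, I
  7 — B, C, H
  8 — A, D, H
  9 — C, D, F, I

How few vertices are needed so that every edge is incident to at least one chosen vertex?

The 9 edges 1–E, 2–G, 3–C, 4–D, 5–B, 6–I, 7–H, 8–A, 9–F form a matching, so any vertex cover needs at least 9 vertices (one per matched edge).
Conversely {1, 2, 3, 4, 5, 6, 7, 8, 9} meets every edge and has exactly 9 vertices, so 9 is optimal.

9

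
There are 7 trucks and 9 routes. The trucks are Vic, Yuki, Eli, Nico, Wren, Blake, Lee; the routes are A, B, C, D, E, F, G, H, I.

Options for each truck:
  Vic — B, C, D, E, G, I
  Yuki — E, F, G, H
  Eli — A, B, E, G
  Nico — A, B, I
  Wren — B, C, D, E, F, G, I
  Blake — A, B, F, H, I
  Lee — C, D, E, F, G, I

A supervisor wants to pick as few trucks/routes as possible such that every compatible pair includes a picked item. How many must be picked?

7

{Vic, Yuki, Eli, Nico, Wren, Blake, Lee} is a vertex cover of size 7: every edge has an endpoint in this set.
No smaller cover exists because Vic–B, Yuki–F, Eli–A, Nico–I, Wren–E, Blake–H, Lee–G is a matching of size 7, and a cover must include an endpoint of each of these disjoint edges (König's theorem).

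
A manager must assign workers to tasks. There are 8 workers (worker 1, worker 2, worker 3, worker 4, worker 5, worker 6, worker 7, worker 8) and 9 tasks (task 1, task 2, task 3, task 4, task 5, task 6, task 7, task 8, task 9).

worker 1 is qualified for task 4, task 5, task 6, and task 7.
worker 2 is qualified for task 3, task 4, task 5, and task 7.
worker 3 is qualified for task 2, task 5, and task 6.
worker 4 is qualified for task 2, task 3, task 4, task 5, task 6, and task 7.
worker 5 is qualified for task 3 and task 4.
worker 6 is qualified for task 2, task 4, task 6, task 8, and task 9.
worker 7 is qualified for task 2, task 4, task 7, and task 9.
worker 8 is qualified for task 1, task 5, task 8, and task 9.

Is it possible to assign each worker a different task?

Yes

For example, pair worker 1→task 6, worker 2→task 7, worker 3→task 2, worker 4→task 4, worker 5→task 3, worker 6→task 8, worker 7→task 9, worker 8→task 5.
All 8 workers are covered.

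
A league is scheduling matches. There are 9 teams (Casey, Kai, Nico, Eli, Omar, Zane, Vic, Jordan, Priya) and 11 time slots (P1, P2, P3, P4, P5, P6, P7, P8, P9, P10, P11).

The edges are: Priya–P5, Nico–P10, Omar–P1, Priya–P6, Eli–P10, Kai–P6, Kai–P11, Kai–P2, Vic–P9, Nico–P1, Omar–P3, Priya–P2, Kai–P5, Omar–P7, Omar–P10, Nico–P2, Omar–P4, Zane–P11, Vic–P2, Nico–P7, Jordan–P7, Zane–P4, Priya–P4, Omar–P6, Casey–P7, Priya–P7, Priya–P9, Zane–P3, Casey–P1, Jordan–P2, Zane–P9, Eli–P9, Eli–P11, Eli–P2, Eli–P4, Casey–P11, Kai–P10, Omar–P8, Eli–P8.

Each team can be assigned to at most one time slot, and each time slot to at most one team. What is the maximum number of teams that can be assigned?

A valid assignment of size 9: Casey-P1, Kai-P6, Nico-P10, Eli-P8, Omar-P3, Zane-P11, Vic-P9, Jordan-P7, Priya-P2.
This saturates every team, so 9 is the maximum.

9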